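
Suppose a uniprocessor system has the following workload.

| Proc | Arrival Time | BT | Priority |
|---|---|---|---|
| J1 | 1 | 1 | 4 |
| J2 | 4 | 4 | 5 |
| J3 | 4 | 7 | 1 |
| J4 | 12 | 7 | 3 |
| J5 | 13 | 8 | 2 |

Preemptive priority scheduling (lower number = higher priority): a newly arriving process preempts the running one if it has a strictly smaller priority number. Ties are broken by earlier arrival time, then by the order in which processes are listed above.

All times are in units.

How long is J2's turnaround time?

26

Schedule: | idle 0-1 | J1 1-2 | idle 2-4 | J3 4-11 | J2 11-12 | J4 12-13 | J5 13-21 | J4 21-27 | J2 27-30 |
Completion: J1=2  J2=30  J3=11  J4=27  J5=21
Turnaround(J2) = completion − arrival = 30 − 4 = 26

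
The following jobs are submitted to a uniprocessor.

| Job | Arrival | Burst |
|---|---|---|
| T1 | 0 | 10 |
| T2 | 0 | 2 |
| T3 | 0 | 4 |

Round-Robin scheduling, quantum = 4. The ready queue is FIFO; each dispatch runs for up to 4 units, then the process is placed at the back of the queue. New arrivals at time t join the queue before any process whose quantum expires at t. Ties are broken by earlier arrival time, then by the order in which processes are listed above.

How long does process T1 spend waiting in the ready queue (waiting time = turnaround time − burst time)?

6

Timeline: | T1 0-4 | T2 4-6 | T3 6-10 | T1 10-16 |
Completion: T1=16  T2=6  T3=10
Turnaround (C−A): T1=16  T2=6  T3=10
Waiting(T1) = turnaround − burst = 16 − 10 = 6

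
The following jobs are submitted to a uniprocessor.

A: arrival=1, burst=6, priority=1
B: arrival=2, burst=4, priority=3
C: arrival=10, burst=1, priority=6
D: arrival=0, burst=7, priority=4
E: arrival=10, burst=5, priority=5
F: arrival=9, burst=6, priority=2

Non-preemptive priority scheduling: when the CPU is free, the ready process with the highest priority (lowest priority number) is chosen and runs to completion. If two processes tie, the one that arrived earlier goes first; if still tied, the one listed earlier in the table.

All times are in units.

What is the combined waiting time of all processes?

58

Timeline: | D 0-7 | A 7-13 | F 13-19 | B 19-23 | E 23-28 | C 28-29 |
Completion: A=13  B=23  C=29  D=7  E=28  F=19
Turnaround (C−A): A=12  B=21  C=19  D=7  E=18  F=10
Waiting = turnaround − burst: A=6, B=17, C=18, D=0, E=13, F=4
Total waiting = 6 + 17 + 18 + 0 + 13 + 4 = 58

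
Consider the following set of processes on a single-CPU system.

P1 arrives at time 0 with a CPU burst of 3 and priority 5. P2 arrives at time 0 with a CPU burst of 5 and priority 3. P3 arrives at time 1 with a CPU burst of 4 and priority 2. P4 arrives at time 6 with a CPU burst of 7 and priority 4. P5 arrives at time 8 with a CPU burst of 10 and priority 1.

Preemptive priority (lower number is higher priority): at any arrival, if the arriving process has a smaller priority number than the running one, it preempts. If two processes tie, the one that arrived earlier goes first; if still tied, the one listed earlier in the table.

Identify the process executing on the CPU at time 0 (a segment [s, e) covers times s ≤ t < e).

Timeline: | P2 0-1 | P3 1-5 | P2 5-8 | P5 8-18 | P2 18-19 | P4 19-26 | P1 26-29 |
Completion: P1=29  P2=19  P3=5  P4=26  P5=18

P2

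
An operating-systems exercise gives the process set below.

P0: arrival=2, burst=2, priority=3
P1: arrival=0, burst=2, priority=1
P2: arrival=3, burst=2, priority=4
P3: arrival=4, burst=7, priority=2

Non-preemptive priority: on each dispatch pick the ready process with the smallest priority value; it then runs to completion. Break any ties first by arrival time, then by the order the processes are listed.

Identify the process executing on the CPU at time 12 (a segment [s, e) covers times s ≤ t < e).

P2

Schedule: | P1 0-2 | P0 2-4 | P3 4-11 | P2 11-13 |
Completion: P0=4  P1=2  P2=13  P3=11
Turnaround (C−A): P0=2  P1=2  P2=10  P3=7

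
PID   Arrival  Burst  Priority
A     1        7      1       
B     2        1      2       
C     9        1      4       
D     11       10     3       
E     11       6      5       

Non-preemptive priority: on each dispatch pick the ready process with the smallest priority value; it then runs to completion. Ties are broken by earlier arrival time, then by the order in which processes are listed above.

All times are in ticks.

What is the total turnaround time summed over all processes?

41

Schedule: | idle 0-1 | A 1-8 | B 8-9 | C 9-10 | idle 10-11 | D 11-21 | E 21-27 |
Completion: A=8  B=9  C=10  D=21  E=27
Turnaround (C−A): A=7  B=7  C=1  D=10  E=16
Turnaround = completion − arrival: A=7, B=7, C=1, D=10, E=16
Total turnaround = 7 + 7 + 1 + 10 + 16 = 41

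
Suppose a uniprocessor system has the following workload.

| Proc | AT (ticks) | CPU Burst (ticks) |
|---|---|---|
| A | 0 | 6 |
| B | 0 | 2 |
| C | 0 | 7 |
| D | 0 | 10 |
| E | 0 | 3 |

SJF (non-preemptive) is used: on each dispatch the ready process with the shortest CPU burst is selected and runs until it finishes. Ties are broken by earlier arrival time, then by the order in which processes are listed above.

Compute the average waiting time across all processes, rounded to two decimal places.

Gantt: | B 0-2 | E 2-5 | A 5-11 | C 11-18 | D 18-28 |
Completion: A=11  B=2  C=18  D=28  E=5
Turnaround (C−A): A=11  B=2  C=18  D=28  E=5
Waiting times: A=5, B=0, C=11, D=18, E=2
Average waiting = (5+0+11+18+2) / 5 = 36/5 = 7.20

7.20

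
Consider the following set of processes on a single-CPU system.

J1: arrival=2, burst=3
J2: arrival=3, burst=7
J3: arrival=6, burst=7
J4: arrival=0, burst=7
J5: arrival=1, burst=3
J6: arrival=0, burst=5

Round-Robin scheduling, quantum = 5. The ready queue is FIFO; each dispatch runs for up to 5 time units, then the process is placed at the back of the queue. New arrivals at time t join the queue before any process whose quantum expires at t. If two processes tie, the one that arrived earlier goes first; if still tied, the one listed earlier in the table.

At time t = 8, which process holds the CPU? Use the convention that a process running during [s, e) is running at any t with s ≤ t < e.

J6

Timeline: | J4 0-5 | J6 5-10 | J5 10-13 | J1 13-16 | J2 16-21 | J4 21-23 | J3 23-28 | J2 28-30 | J3 30-32 |
Completion: J1=16  J2=30  J3=32  J4=23  J5=13  J6=10
Turnaround (C−A): J1=14  J2=27  J3=26  J4=23  J5=12  J6=10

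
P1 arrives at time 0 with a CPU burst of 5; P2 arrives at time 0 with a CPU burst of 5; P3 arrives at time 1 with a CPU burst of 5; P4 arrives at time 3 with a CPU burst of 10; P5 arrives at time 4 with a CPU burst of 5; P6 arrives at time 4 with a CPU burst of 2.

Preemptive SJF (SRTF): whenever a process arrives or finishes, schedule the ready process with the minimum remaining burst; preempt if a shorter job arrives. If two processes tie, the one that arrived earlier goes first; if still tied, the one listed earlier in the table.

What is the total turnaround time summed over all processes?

Schedule: | P1 0-5 | P6 5-7 | P2 7-12 | P3 12-17 | P5 17-22 | P4 22-32 |
Completion: P1=5  P2=12  P3=17  P4=32  P5=22  P6=7
Turnaround = completion − arrival: P1=5, P2=12, P3=16, P4=29, P5=18, P6=3
Total turnaround = 5 + 12 + 16 + 29 + 18 + 3 = 83

83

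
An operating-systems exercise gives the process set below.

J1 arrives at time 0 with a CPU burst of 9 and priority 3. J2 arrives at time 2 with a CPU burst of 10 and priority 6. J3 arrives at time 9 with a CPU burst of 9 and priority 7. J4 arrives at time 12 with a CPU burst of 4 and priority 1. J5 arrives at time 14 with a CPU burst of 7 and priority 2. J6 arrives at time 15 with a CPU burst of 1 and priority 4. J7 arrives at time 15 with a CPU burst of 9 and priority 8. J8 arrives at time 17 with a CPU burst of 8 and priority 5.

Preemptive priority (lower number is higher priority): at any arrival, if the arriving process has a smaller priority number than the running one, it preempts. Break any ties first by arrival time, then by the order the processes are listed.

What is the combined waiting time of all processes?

Timeline: | J1 0-9 | J2 9-12 | J4 12-16 | J5 16-23 | J6 23-24 | J8 24-32 | J2 32-39 | J3 39-48 | J7 48-57 |
Completion: J1=9  J2=39  J3=48  J4=16  J5=23  J6=24  J7=57  J8=32
Waiting = turnaround − burst: J1=0, J2=27, J3=30, J4=0, J5=2, J6=8, J7=33, J8=7
Total waiting = 0 + 27 + 30 + 0 + 2 + 8 + 33 + 7 = 107

107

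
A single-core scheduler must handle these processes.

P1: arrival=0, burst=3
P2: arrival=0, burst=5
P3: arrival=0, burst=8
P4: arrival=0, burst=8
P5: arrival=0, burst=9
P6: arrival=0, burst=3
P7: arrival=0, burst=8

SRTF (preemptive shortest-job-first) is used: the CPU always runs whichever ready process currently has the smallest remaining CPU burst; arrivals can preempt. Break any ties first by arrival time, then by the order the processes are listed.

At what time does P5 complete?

Timeline: | P1 0-3 | P6 3-6 | P2 6-11 | P3 11-19 | P4 19-27 | P7 27-35 | P5 35-44 |
Completion: P1=3  P2=11  P3=19  P4=27  P5=44  P6=6  P7=35
Turnaround (C−A): P1=3  P2=11  P3=19  P4=27  P5=44  P6=6  P7=35

44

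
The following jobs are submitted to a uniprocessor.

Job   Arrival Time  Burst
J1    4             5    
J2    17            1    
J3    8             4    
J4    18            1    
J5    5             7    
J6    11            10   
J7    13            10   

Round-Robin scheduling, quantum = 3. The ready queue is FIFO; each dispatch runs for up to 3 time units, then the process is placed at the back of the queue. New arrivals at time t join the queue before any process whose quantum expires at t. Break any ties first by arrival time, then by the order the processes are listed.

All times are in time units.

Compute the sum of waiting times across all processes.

Schedule: | idle 0-4 | J1 4-7 | J5 7-10 | J1 10-12 | J3 12-15 | J5 15-18 | J6 18-21 | J7 21-24 | J3 24-25 | J2 25-26 | J4 26-27 | J5 27-28 | J6 28-31 | J7 31-34 | J6 34-37 | J7 37-40 | J6 40-41 | J7 41-42 |
Completion: J1=12  J2=26  J3=25  J4=27  J5=28  J6=41  J7=42
Turnaround (C−A): J1=8  J2=9  J3=17  J4=9  J5=23  J6=30  J7=29
Waiting = turnaround − burst: J1=3, J2=8, J3=13, J4=8, J5=16, J6=20, J7=19
Total waiting = 3 + 8 + 13 + 8 + 16 + 20 + 19 = 87

87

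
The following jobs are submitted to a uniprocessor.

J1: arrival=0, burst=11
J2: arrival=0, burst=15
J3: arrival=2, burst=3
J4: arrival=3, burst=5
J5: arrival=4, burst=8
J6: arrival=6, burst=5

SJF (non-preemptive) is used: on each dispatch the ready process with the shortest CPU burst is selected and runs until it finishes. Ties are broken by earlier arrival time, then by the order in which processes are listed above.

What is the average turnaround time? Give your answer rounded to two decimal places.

Gantt: | J1 0-11 | J3 11-14 | J4 14-19 | J6 19-24 | J5 24-32 | J2 32-47 |
Completion: J1=11  J2=47  J3=14  J4=19  J5=32  J6=24
Turnaround times: J1=11, J2=47, J3=12, J4=16, J5=28, J6=18
Average turnaround = (11+47+12+16+28+18) / 6 = 132/6 = 22.00

22.00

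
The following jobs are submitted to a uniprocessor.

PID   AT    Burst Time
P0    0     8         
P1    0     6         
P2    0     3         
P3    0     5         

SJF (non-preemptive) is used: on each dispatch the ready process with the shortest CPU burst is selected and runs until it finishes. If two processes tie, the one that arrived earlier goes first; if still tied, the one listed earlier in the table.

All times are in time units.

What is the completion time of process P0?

Schedule: | P2 0-3 | P3 3-8 | P1 8-14 | P0 14-22 |
Completion: P0=22  P1=14  P2=3  P3=8

22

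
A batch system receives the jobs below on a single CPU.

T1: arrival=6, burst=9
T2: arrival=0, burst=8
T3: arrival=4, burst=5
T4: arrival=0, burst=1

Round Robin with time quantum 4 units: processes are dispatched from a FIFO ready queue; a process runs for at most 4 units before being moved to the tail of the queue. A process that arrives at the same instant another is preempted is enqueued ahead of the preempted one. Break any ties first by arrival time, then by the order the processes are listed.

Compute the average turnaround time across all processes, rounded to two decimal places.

12.25

Gantt: | T2 0-4 | T4 4-5 | T3 5-9 | T2 9-13 | T1 13-17 | T3 17-18 | T1 18-23 |
Completion: T1=23  T2=13  T3=18  T4=5
Turnaround times: T1=17, T2=13, T3=14, T4=5
Average turnaround = (17+13+14+5) / 4 = 49/4 = 12.25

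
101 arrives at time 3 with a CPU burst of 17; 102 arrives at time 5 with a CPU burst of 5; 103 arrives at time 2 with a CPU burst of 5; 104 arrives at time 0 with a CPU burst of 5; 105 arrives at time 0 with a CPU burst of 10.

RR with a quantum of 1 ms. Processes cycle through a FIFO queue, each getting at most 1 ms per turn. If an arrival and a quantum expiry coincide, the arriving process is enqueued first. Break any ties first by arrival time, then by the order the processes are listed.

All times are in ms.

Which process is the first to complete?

104

Schedule: | 104 0-1 | 105 1-2 | 104 2-3 | 103 3-4 | 105 4-5 | 101 5-6 | 104 6-7 | 103 7-8 | 102 8-9 | 105 9-10 | 101 10-11 | 104 11-12 | 103 12-13 | 102 13-14 | 105 14-15 | 101 15-16 | 104 16-17 | 103 17-18 | 102 18-19 | 105 19-20 | 101 20-21 | 103 21-22 | 102 22-23 | 105 23-24 | 101 24-25 | 102 25-26 | 105 26-27 | 101 27-28 | 105 28-29 | 101 29-30 | 105 30-31 | 101 31-32 | 105 32-33 | 101 33-42 |
Completion: 101=42  102=26  103=22  104=17  105=33
Finish order: 104 → 103 → 102 → 105 → 101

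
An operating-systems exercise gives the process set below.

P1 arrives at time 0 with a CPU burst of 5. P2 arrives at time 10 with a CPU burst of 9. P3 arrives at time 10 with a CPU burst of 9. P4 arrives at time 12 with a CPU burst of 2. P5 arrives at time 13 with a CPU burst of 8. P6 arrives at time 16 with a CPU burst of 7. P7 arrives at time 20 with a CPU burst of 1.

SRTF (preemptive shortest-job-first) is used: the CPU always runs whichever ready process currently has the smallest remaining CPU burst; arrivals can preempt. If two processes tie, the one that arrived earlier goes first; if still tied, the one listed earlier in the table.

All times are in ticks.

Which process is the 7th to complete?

Gantt: | P1 0-5 | idle 5-10 | P2 10-12 | P4 12-14 | P2 14-21 | P7 21-22 | P6 22-29 | P5 29-37 | P3 37-46 |
Completion: P1=5  P2=21  P3=46  P4=14  P5=37  P6=29  P7=22
Turnaround (C−A): P1=5  P2=11  P3=36  P4=2  P5=24  P6=13  P7=2
Finish order: P1 → P4 → P2 → P7 → P6 → P5 → P3

P3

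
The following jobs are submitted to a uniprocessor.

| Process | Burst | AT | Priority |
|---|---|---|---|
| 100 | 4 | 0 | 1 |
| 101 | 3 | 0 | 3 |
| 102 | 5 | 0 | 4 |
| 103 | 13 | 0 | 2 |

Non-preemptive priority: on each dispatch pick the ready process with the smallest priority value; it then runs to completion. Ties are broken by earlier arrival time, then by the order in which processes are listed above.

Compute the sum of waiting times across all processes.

41

Gantt: | 100 0-4 | 103 4-17 | 101 17-20 | 102 20-25 |
Completion: 100=4  101=20  102=25  103=17
Waiting = turnaround − burst: 100=0, 101=17, 102=20, 103=4
Total waiting = 0 + 17 + 20 + 4 = 41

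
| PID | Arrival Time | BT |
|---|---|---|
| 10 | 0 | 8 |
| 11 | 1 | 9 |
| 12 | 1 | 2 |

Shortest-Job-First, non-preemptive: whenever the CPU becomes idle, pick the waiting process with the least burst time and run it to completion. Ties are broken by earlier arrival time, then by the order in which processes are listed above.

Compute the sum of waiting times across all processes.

16

Timeline: | 10 0-8 | 12 8-10 | 11 10-19 |
Completion: 10=8  11=19  12=10
Turnaround (C−A): 10=8  11=18  12=9
Waiting = turnaround − burst: 10=0, 11=9, 12=7
Total waiting = 0 + 9 + 7 = 16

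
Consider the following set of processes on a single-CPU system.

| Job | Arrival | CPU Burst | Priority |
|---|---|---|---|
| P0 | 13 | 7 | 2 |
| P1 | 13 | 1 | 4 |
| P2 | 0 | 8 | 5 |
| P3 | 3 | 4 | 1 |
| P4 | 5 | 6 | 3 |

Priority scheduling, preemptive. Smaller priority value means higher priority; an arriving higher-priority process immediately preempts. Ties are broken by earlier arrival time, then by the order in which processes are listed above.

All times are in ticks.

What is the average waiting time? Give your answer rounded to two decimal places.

Schedule: | P2 0-3 | P3 3-7 | P4 7-13 | P0 13-20 | P1 20-21 | P2 21-26 |
Completion: P0=20  P1=21  P2=26  P3=7  P4=13
Turnaround (C−A): P0=7  P1=8  P2=26  P3=4  P4=8
Waiting times: P0=0, P1=7, P2=18, P3=0, P4=2
Average waiting = (0+7+18+0+2) / 5 = 27/5 = 5.40

5.40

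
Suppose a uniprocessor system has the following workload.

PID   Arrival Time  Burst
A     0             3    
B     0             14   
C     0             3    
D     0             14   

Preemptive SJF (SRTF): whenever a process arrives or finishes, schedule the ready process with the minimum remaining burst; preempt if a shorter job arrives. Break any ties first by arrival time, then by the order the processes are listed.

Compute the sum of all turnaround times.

63

Timeline: | A 0-3 | C 3-6 | B 6-20 | D 20-34 |
Completion: A=3  B=20  C=6  D=34
Turnaround = completion − arrival: A=3, B=20, C=6, D=34
Total turnaround = 3 + 20 + 6 + 34 = 63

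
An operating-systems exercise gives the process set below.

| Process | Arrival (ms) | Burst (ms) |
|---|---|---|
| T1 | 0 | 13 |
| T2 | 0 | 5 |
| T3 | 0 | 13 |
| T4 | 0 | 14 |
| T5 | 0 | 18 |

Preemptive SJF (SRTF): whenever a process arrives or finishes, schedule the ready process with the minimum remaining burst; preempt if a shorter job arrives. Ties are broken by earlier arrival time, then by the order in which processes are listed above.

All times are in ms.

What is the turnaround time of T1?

Schedule: | T2 0-5 | T1 5-18 | T3 18-31 | T4 31-45 | T5 45-63 |
Completion: T1=18  T2=5  T3=31  T4=45  T5=63
Turnaround(T1) = completion − arrival = 18 − 0 = 18

18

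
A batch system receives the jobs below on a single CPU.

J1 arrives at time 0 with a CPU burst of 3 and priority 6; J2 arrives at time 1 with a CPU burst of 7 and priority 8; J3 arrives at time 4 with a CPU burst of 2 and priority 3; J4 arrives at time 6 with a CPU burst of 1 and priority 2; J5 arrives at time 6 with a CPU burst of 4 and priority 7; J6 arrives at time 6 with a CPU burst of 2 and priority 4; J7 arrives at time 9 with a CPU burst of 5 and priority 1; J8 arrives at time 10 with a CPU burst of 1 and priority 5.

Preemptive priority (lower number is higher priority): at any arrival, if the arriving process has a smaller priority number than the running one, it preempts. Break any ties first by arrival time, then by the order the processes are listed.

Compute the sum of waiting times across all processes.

31

Schedule: | J1 0-3 | J2 3-4 | J3 4-6 | J4 6-7 | J6 7-9 | J7 9-14 | J8 14-15 | J5 15-19 | J2 19-25 |
Completion: J1=3  J2=25  J3=6  J4=7  J5=19  J6=9  J7=14  J8=15
Waiting = turnaround − burst: J1=0, J2=17, J3=0, J4=0, J5=9, J6=1, J7=0, J8=4
Total waiting = 0 + 17 + 0 + 0 + 9 + 1 + 0 + 4 = 31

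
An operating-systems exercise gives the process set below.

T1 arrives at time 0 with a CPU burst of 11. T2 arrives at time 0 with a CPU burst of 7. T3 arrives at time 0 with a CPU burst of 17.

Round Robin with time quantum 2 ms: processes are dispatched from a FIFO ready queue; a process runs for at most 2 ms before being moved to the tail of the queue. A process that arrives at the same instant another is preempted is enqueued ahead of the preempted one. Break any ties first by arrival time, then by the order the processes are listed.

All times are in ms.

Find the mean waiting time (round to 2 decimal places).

Gantt: | T1 0-2 | T2 2-4 | T3 4-6 | T1 6-8 | T2 8-10 | T3 10-12 | T1 12-14 | T2 14-16 | T3 16-18 | T1 18-20 | T2 20-21 | T3 21-23 | T1 23-25 | T3 25-27 | T1 27-28 | T3 28-35 |
Completion: T1=28  T2=21  T3=35
Waiting times: T1=17, T2=14, T3=18
Average waiting = (17+14+18) / 3 = 49/3 = 16.33

16.33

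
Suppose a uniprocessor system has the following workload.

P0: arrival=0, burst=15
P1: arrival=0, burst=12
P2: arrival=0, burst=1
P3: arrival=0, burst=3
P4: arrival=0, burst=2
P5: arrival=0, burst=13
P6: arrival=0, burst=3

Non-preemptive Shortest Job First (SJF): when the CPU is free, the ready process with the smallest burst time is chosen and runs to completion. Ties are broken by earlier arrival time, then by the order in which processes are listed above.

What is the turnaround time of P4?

3

Timeline: | P2 0-1 | P4 1-3 | P3 3-6 | P6 6-9 | P1 9-21 | P5 21-34 | P0 34-49 |
Completion: P0=49  P1=21  P2=1  P3=6  P4=3  P5=34  P6=9
Turnaround(P4) = completion − arrival = 3 − 0 = 3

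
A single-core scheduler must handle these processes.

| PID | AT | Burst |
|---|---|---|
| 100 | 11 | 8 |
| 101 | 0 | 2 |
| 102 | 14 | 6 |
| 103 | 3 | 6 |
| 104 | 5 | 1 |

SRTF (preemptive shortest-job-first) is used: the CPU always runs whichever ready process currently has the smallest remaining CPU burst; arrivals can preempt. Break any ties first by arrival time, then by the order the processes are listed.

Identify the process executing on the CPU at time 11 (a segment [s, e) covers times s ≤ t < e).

100

Schedule: | 101 0-2 | idle 2-3 | 103 3-5 | 104 5-6 | 103 6-10 | idle 10-11 | 100 11-19 | 102 19-25 |
Completion: 100=19  101=2  102=25  103=10  104=6
Turnaround (C−A): 100=8  101=2  102=11  103=7  104=1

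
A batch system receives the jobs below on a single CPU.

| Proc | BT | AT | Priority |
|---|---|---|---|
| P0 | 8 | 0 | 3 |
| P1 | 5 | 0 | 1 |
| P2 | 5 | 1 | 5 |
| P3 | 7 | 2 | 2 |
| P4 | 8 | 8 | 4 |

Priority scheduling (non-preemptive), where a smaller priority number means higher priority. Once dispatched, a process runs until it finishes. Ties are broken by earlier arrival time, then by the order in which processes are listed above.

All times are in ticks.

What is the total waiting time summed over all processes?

54

Schedule: | P1 0-5 | P3 5-12 | P0 12-20 | P4 20-28 | P2 28-33 |
Completion: P0=20  P1=5  P2=33  P3=12  P4=28
Waiting = turnaround − burst: P0=12, P1=0, P2=27, P3=3, P4=12
Total waiting = 12 + 0 + 27 + 3 + 12 = 54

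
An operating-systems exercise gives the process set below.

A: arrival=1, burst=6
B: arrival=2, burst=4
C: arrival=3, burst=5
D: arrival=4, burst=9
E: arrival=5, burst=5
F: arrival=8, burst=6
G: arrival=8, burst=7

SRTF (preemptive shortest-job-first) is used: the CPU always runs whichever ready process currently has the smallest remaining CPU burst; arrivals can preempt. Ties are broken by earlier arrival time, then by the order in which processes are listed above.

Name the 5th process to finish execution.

Schedule: | idle 0-1 | A 1-2 | B 2-6 | A 6-11 | C 11-16 | E 16-21 | F 21-27 | G 27-34 | D 34-43 |
Completion: A=11  B=6  C=16  D=43  E=21  F=27  G=34
Finish order: B → A → C → E → F → G → D

F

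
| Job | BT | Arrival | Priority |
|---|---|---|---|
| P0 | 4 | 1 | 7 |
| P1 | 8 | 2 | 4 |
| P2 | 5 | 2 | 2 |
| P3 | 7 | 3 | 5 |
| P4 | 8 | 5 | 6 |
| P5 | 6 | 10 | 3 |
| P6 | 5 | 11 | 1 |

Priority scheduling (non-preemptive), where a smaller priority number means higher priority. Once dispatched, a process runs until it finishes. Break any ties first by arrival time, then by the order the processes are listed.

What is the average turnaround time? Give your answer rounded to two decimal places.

Schedule: | idle 0-1 | P0 1-5 | P2 5-10 | P5 10-16 | P6 16-21 | P1 21-29 | P3 29-36 | P4 36-44 |
Completion: P0=5  P1=29  P2=10  P3=36  P4=44  P5=16  P6=21
Turnaround times: P0=4, P1=27, P2=8, P3=33, P4=39, P5=6, P6=10
Average turnaround = (4+27+8+33+39+6+10) / 7 = 127/7 = 18.14

18.14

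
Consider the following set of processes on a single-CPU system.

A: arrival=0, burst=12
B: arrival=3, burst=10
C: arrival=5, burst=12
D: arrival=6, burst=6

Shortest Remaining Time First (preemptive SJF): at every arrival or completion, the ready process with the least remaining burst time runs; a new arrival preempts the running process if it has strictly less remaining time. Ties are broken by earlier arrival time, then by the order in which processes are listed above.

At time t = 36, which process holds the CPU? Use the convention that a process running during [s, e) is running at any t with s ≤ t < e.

C

Timeline: | A 0-12 | D 12-18 | B 18-28 | C 28-40 |
Completion: A=12  B=28  C=40  D=18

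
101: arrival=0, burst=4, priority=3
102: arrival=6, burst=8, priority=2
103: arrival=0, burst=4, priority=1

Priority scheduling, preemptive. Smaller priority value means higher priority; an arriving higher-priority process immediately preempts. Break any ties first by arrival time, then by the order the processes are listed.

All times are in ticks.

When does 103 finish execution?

Timeline: | 103 0-4 | 101 4-6 | 102 6-14 | 101 14-16 |
Completion: 101=16  102=14  103=4

4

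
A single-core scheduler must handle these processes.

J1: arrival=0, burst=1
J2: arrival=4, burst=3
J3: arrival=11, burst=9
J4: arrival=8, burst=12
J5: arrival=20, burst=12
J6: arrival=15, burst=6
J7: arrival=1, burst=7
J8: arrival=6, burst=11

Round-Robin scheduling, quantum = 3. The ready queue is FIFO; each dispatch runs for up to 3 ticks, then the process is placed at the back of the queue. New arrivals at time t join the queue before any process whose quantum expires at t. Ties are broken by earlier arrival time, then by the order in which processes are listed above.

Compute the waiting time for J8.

35

Schedule: | J1 0-1 | J7 1-4 | J2 4-7 | J7 7-10 | J8 10-13 | J4 13-16 | J7 16-17 | J3 17-20 | J8 20-23 | J6 23-26 | J4 26-29 | J5 29-32 | J3 32-35 | J8 35-38 | J6 38-41 | J4 41-44 | J5 44-47 | J3 47-50 | J8 50-52 | J4 52-55 | J5 55-61 |
Completion: J1=1  J2=7  J3=50  J4=55  J5=61  J6=41  J7=17  J8=52
Waiting(J8) = turnaround − burst = 46 − 11 = 35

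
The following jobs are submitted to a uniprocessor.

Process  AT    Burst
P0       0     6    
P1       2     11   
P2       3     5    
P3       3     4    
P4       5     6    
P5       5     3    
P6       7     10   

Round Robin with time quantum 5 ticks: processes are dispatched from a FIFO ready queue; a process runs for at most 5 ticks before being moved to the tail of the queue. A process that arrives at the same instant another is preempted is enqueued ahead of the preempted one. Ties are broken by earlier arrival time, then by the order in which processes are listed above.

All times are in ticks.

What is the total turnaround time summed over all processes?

Gantt: | P0 0-5 | P1 5-10 | P2 10-15 | P3 15-19 | P4 19-24 | P5 24-27 | P0 27-28 | P6 28-33 | P1 33-38 | P4 38-39 | P6 39-44 | P1 44-45 |
Completion: P0=28  P1=45  P2=15  P3=19  P4=39  P5=27  P6=44
Turnaround = completion − arrival: P0=28, P1=43, P2=12, P3=16, P4=34, P5=22, P6=37
Total turnaround = 28 + 43 + 12 + 16 + 34 + 22 + 37 = 192

192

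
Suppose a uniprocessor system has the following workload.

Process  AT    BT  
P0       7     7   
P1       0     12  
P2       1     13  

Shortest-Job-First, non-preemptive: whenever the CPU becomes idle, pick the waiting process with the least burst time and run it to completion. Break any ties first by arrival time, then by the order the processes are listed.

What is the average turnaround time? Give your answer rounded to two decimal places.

Timeline: | P1 0-12 | P0 12-19 | P2 19-32 |
Completion: P0=19  P1=12  P2=32
Turnaround (C−A): P0=12  P1=12  P2=31
Turnaround times: P0=12, P1=12, P2=31
Average turnaround = (12+12+31) / 3 = 55/3 = 18.33

18.33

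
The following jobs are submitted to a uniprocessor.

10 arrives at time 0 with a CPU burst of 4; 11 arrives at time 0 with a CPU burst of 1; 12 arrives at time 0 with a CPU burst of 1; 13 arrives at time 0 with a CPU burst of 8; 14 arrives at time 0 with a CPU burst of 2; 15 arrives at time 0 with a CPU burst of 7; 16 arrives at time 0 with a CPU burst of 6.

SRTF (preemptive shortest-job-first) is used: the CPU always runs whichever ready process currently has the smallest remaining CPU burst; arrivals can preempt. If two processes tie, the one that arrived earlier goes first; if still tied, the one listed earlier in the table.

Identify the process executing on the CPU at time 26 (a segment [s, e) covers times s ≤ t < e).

13

Timeline: | 11 0-1 | 12 1-2 | 14 2-4 | 10 4-8 | 16 8-14 | 15 14-21 | 13 21-29 |
Completion: 10=8  11=1  12=2  13=29  14=4  15=21  16=14
Turnaround (C−A): 10=8  11=1  12=2  13=29  14=4  15=21  16=14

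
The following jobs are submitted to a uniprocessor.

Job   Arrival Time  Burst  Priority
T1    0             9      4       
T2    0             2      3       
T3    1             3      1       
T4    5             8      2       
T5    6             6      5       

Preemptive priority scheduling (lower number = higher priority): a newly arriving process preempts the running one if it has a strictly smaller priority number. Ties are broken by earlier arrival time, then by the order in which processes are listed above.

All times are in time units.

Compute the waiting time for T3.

0

Gantt: | T2 0-1 | T3 1-4 | T2 4-5 | T4 5-13 | T1 13-22 | T5 22-28 |
Completion: T1=22  T2=5  T3=4  T4=13  T5=28
Waiting(T3) = turnaround − burst = 3 − 3 = 0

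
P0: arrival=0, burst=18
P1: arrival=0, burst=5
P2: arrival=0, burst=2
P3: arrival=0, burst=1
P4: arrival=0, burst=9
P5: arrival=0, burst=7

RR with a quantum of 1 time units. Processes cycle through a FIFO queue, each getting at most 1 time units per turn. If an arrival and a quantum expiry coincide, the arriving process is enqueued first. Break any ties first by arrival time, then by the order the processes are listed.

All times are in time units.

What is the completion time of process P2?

9

Schedule: | P0 0-1 | P1 1-2 | P2 2-3 | P3 3-4 | P4 4-5 | P5 5-6 | P0 6-7 | P1 7-8 | P2 8-9 | P4 9-10 | P5 10-11 | P0 11-12 | P1 12-13 | P4 13-14 | P5 14-15 | P0 15-16 | P1 16-17 | P4 17-18 | P5 18-19 | P0 19-20 | P1 20-21 | P4 21-22 | P5 22-23 | P0 23-24 | P4 24-25 | P5 25-26 | P0 26-27 | P4 27-28 | P5 28-29 | P0 29-30 | P4 30-31 | P0 31-32 | P4 32-33 | P0 33-42 |
Completion: P0=42  P1=21  P2=9  P3=4  P4=33  P5=29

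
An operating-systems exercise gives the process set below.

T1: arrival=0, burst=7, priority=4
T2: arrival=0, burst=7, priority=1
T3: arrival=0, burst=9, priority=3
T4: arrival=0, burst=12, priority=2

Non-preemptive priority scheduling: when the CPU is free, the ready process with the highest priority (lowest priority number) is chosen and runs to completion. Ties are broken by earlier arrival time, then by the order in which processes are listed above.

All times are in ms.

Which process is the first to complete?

T2

Schedule: | T2 0-7 | T4 7-19 | T3 19-28 | T1 28-35 |
Completion: T1=35  T2=7  T3=28  T4=19
Finish order: T2 → T4 → T3 → T1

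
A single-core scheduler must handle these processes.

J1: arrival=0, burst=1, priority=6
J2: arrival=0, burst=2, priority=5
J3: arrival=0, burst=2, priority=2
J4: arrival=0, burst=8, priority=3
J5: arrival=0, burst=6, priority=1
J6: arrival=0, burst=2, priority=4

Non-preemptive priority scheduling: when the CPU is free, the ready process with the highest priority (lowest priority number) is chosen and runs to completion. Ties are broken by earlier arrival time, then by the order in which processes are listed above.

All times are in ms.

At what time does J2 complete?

Gantt: | J5 0-6 | J3 6-8 | J4 8-16 | J6 16-18 | J2 18-20 | J1 20-21 |
Completion: J1=21  J2=20  J3=8  J4=16  J5=6  J6=18

20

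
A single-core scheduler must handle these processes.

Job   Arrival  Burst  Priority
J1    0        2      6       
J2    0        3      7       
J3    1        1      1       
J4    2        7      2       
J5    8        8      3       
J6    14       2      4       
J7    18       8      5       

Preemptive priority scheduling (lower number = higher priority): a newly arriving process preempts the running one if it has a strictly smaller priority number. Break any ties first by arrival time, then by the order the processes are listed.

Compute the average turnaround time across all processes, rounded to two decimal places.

Timeline: | J1 0-1 | J3 1-2 | J4 2-9 | J5 9-17 | J6 17-19 | J7 19-27 | J1 27-28 | J2 28-31 |
Completion: J1=28  J2=31  J3=2  J4=9  J5=17  J6=19  J7=27
Turnaround times: J1=28, J2=31, J3=1, J4=7, J5=9, J6=5, J7=9
Average turnaround = (28+31+1+7+9+5+9) / 7 = 90/7 = 12.86

12.86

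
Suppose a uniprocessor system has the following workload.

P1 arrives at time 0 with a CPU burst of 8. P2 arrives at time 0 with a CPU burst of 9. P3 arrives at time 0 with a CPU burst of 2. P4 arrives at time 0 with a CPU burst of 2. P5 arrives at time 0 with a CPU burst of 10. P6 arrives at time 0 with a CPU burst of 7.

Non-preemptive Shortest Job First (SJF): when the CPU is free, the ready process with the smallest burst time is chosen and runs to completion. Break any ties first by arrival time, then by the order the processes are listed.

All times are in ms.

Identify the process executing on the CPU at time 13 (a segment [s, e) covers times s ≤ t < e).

Gantt: | P3 0-2 | P4 2-4 | P6 4-11 | P1 11-19 | P2 19-28 | P5 28-38 |
Completion: P1=19  P2=28  P3=2  P4=4  P5=38  P6=11
Turnaround (C−A): P1=19  P2=28  P3=2  P4=4  P5=38  P6=11

P1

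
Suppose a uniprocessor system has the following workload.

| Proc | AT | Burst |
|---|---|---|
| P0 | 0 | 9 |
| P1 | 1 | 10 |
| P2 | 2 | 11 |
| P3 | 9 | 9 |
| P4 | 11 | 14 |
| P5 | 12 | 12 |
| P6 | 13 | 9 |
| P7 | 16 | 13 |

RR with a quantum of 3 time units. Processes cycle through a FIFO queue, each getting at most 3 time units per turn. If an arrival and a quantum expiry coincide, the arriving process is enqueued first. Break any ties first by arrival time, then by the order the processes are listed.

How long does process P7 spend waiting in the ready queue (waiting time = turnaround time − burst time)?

58

Timeline: | P0 0-3 | P1 3-6 | P2 6-9 | P0 9-12 | P1 12-15 | P3 15-18 | P2 18-21 | P4 21-24 | P5 24-27 | P0 27-30 | P6 30-33 | P1 33-36 | P7 36-39 | P3 39-42 | P2 42-45 | P4 45-48 | P5 48-51 | P6 51-54 | P1 54-55 | P7 55-58 | P3 58-61 | P2 61-63 | P4 63-66 | P5 66-69 | P6 69-72 | P7 72-75 | P4 75-78 | P5 78-81 | P7 81-84 | P4 84-86 | P7 86-87 |
Completion: P0=30  P1=55  P2=63  P3=61  P4=86  P5=81  P6=72  P7=87
Turnaround (C−A): P0=30  P1=54  P2=61  P3=52  P4=75  P5=69  P6=59  P7=71
Waiting(P7) = turnaround − burst = 71 − 13 = 58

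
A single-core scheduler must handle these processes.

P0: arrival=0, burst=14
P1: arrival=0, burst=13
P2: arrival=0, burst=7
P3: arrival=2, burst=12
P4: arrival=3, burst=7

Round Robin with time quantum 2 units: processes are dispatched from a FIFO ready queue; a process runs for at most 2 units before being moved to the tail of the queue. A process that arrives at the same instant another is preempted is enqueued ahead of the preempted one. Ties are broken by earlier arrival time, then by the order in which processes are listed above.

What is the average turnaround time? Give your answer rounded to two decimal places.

45.00

Gantt: | P0 0-2 | P1 2-4 | P2 4-6 | P3 6-8 | P0 8-10 | P4 10-12 | P1 12-14 | P2 14-16 | P3 16-18 | P0 18-20 | P4 20-22 | P1 22-24 | P2 24-26 | P3 26-28 | P0 28-30 | P4 30-32 | P1 32-34 | P2 34-35 | P3 35-37 | P0 37-39 | P4 39-40 | P1 40-42 | P3 42-44 | P0 44-46 | P1 46-48 | P3 48-50 | P0 50-52 | P1 52-53 |
Completion: P0=52  P1=53  P2=35  P3=50  P4=40
Turnaround (C−A): P0=52  P1=53  P2=35  P3=48  P4=37
Turnaround times: P0=52, P1=53, P2=35, P3=48, P4=37
Average turnaround = (52+53+35+48+37) / 5 = 225/5 = 45.00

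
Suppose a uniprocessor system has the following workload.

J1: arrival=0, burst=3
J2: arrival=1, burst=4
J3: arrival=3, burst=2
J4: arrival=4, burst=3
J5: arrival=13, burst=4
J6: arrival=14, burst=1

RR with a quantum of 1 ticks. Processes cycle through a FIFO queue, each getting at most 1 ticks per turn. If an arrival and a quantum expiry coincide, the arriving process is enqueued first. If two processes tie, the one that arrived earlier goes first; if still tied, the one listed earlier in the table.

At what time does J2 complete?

11

Gantt: | J1 0-1 | J2 1-2 | J1 2-3 | J2 3-4 | J3 4-5 | J1 5-6 | J4 6-7 | J2 7-8 | J3 8-9 | J4 9-10 | J2 10-11 | J4 11-12 | idle 12-13 | J5 13-14 | J6 14-15 | J5 15-18 |
Completion: J1=6  J2=11  J3=9  J4=12  J5=18  J6=15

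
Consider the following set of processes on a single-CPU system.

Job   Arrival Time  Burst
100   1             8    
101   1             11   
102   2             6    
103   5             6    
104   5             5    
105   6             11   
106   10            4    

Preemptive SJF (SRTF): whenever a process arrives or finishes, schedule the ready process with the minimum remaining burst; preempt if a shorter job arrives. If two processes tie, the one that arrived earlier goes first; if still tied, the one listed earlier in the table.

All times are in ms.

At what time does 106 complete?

17

Gantt: | idle 0-1 | 100 1-2 | 102 2-8 | 104 8-13 | 106 13-17 | 103 17-23 | 100 23-30 | 101 30-41 | 105 41-52 |
Completion: 100=30  101=41  102=8  103=23  104=13  105=52  106=17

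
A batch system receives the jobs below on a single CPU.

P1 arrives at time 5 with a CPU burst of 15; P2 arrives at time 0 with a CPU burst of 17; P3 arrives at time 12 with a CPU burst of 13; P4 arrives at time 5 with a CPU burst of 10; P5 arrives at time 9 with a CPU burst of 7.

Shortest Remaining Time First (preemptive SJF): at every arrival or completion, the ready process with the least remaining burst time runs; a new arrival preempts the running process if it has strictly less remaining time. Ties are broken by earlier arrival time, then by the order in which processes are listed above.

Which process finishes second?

Timeline: | P2 0-5 | P4 5-15 | P5 15-22 | P2 22-34 | P3 34-47 | P1 47-62 |
Completion: P1=62  P2=34  P3=47  P4=15  P5=22
Turnaround (C−A): P1=57  P2=34  P3=35  P4=10  P5=13
Finish order: P4 → P5 → P2 → P3 → P1

P5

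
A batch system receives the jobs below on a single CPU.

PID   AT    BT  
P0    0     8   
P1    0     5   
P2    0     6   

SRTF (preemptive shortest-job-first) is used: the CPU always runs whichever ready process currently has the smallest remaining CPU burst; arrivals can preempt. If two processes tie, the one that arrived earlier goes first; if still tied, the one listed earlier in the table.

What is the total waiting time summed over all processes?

Timeline: | P1 0-5 | P2 5-11 | P0 11-19 |
Completion: P0=19  P1=5  P2=11
Waiting = turnaround − burst: P0=11, P1=0, P2=5
Total waiting = 11 + 0 + 5 = 16

16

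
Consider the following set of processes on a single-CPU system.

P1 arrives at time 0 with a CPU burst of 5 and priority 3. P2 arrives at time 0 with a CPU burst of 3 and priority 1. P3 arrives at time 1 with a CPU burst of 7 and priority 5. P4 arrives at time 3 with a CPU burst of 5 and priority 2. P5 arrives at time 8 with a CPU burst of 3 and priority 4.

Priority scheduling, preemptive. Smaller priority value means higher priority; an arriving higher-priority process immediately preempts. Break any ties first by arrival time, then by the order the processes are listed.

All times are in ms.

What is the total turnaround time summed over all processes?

Schedule: | P2 0-3 | P4 3-8 | P1 8-13 | P5 13-16 | P3 16-23 |
Completion: P1=13  P2=3  P3=23  P4=8  P5=16
Turnaround = completion − arrival: P1=13, P2=3, P3=22, P4=5, P5=8
Total turnaround = 13 + 3 + 22 + 5 + 8 = 51

51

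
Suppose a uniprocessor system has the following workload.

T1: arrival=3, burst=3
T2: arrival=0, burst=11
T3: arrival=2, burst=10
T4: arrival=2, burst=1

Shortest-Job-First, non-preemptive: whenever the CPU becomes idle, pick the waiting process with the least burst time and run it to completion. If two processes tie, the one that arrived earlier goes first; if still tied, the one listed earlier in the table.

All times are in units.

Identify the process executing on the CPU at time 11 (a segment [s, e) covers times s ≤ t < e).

T4

Schedule: | T2 0-11 | T4 11-12 | T1 12-15 | T3 15-25 |
Completion: T1=15  T2=11  T3=25  T4=12
Turnaround (C−A): T1=12  T2=11  T3=23  T4=10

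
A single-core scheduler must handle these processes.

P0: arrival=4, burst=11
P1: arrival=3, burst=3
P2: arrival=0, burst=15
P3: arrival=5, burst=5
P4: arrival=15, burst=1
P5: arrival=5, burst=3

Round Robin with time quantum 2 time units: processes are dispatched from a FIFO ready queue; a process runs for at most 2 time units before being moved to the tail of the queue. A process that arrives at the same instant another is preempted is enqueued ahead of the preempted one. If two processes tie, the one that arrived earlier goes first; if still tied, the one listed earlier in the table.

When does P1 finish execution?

15

Schedule: | P2 0-4 | P1 4-6 | P0 6-8 | P2 8-10 | P3 10-12 | P5 12-14 | P1 14-15 | P0 15-17 | P2 17-19 | P3 19-21 | P5 21-22 | P4 22-23 | P0 23-25 | P2 25-27 | P3 27-28 | P0 28-30 | P2 30-32 | P0 32-34 | P2 34-36 | P0 36-37 | P2 37-38 |
Completion: P0=37  P1=15  P2=38  P3=28  P4=23  P5=22
Turnaround (C−A): P0=33  P1=12  P2=38  P3=23  P4=8  P5=17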